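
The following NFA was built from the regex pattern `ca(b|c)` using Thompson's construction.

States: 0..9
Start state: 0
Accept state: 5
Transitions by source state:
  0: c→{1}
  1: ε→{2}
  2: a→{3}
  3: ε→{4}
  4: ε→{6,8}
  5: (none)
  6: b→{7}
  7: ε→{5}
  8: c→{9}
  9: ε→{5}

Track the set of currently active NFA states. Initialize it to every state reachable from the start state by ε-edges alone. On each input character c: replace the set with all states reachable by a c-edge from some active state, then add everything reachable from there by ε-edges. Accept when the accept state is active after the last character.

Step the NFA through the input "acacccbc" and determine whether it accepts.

Answer: REJECT

Derivation:
initial (ε-close {0}): {0}
'a' @ 1: {}  — no active states
rest 'cacccbc' ignored (set empty)
after full input: {}  (accept=5 not in)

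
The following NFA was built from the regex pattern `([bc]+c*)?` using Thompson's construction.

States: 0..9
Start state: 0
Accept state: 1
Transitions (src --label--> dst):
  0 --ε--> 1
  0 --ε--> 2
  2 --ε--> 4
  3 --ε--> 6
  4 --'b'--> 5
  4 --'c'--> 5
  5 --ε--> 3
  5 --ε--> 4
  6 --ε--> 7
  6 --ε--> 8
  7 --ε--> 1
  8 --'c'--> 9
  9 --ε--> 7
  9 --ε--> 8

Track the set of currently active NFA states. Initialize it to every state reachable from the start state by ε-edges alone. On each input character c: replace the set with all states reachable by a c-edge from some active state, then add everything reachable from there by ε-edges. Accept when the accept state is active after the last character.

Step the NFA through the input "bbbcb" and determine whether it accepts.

Answer: ACCEPT

Derivation:
initial (ε-close {0}): {0,1,2,4}
'b' @ 1: {1,3,4,5,6,7,8}  (accept∈set)
'b' @ 2: {1,3,4,5,6,7,8}  (accept∈set)
'b' @ 3: {1,3,4,5,6,7,8}  (accept∈set)
'c' @ 4: {1,3,4,5,6,7,8,9}  (accept∈set)
'b' @ 5: {1,3,4,5,6,7,8}  (accept∈set)
end set {1,3,4,5,6,7,8} — state 1 in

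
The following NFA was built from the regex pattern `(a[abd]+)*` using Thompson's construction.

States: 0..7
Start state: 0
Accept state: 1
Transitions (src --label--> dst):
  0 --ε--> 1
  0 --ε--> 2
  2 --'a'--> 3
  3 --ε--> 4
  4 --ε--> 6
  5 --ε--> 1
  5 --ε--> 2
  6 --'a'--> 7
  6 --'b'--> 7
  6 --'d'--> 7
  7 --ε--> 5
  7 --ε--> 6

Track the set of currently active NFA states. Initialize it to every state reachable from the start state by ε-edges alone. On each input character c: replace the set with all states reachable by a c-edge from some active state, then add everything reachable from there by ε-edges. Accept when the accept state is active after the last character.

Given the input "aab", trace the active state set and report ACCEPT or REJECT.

Answer: ACCEPT

Derivation:
initial (ε-close {0}): {0,1,2}
'a' @ 1: {3,4,6}
'a' @ 2: {1,2,5,6,7}  (accept∈set)
'b' @ 3: {1,2,5,6,7}  (accept∈set)
after full input: {1,2,5,6,7}  (accept=1 in)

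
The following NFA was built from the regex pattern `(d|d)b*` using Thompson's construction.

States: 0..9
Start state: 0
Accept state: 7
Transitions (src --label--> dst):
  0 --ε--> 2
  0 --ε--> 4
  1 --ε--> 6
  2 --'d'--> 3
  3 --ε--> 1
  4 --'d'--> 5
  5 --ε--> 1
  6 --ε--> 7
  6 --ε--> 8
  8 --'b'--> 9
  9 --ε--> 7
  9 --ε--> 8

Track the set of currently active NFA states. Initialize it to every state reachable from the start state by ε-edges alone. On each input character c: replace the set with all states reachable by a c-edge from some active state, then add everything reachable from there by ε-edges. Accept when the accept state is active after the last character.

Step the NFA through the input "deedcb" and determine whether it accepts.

initial (ε-close {0}): {0,2,4}
'd' @ 1: {1,3,5,6,7,8}  [accepting]
'e' @ 2: {}  — dead — no transitions
rest 'edcb' ignored (set empty)
after full input: {}  (accept=7 not in)

Answer: REJECT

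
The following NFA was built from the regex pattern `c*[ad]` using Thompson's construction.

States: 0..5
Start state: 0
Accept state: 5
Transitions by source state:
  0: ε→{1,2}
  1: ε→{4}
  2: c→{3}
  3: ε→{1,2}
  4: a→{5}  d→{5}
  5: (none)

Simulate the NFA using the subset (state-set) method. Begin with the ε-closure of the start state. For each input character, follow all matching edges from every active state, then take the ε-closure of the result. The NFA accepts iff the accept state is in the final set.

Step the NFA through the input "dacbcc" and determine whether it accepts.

S₀ = ε-closure({0}) = {0,1,2,4}
'd' @ 1: {5}  (accept∈set)
'a' @ 2: {}  — state set empty
rest 'cbcc' ignored (set empty)
end set {} — state 5 not in

Answer: REJECT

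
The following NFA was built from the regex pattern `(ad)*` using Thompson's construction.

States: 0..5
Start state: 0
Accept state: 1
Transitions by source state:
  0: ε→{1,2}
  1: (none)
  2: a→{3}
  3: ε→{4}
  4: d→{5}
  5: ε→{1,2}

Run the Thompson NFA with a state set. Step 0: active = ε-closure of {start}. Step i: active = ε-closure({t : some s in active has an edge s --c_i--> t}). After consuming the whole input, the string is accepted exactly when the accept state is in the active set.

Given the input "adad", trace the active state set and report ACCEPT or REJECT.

initial (ε-close {0}): {0,1,2}
'a' @ 1: {3,4}
'd' @ 2: {1,2,5}  [accepting]
'a' @ 3: {3,4}
'd' @ 4: {1,2,5}  [accepting]
end set {1,2,5} — state 1 in

Answer: ACCEPT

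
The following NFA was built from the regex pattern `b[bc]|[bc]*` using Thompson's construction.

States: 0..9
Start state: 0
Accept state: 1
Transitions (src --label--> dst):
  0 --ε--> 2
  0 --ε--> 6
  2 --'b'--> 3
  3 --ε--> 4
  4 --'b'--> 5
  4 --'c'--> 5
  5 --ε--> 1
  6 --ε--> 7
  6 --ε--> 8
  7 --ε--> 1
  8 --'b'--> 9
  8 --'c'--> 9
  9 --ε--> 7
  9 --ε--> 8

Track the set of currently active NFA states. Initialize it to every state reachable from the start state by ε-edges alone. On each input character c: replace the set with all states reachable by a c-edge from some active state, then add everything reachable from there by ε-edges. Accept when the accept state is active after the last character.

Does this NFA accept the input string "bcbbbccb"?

S₀ = ε-closure({0}) = {0,1,2,6,7,8}
'b' @ 1: {1,3,4,7,8,9}  [accepting]
'c' @ 2: {1,5,7,8,9}  [accepting]
'b' @ 3: {1,7,8,9}  [accepting]
'b' @ 4: {1,7,8,9}  [accepting]
'b' @ 5: {1,7,8,9}  [accepting]
'c' @ 6: {1,7,8,9}  [accepting]
'c' @ 7: {1,7,8,9}  [accepting]
'b' @ 8: {1,7,8,9}  [accepting]
end set {1,7,8,9} — state 1 in

Answer: ACCEPT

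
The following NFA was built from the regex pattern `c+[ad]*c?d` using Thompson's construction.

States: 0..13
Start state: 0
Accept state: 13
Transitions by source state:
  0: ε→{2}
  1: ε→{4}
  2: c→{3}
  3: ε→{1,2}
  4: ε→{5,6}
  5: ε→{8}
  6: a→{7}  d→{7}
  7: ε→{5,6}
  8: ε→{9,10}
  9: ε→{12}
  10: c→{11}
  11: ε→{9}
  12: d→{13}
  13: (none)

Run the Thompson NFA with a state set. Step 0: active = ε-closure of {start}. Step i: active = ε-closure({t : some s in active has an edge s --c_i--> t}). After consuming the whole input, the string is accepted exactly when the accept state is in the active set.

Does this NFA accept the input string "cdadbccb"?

start: ε-closure({0}) = {0,2}
'c' @ 1: {1,2,3,4,5,6,8,9,10,12}
'd' @ 2: {5,6,7,8,9,10,12,13}  ✓accept
'a' @ 3: {5,6,7,8,9,10,12}
'd' @ 4: {5,6,7,8,9,10,12,13}  ✓accept
'b' @ 5: {}  — no active states
rest 'ccb' ignored (set empty)
after full input: {}  (accept=13 not in)

Answer: REJECT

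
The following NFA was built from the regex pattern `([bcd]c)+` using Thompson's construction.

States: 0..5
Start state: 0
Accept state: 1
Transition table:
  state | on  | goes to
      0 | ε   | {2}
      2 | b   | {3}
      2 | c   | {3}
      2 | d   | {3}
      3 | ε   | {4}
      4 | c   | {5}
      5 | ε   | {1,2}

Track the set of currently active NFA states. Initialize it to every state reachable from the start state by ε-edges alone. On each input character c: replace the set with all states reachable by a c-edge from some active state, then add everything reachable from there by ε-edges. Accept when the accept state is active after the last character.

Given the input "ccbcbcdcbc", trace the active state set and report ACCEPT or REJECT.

start: ε-closure({0}) = {0,2}
'c' @ 1: {3,4}
'c' @ 2: {1,2,5}  ✓accept
'b' @ 3: {3,4}
'c' @ 4: {1,2,5}  ✓accept
'b' @ 5: {3,4}
'c' @ 6: {1,2,5}  ✓accept
'd' @ 7: {3,4}
'c' @ 8: {1,2,5}  ✓accept
'b' @ 9: {3,4}
'c' @ 10: {1,2,5}  ✓accept
final: {1,2,5}; accept 1 in set

Answer: ACCEPT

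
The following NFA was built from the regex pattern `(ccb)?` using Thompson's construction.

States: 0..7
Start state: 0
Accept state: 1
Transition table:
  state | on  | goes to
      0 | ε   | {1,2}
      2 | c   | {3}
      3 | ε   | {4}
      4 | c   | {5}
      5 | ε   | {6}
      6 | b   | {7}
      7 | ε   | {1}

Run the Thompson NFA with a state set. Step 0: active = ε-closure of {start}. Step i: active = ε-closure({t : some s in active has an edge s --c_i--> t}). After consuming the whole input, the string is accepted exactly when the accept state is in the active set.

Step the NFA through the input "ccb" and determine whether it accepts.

S₀ = ε-closure({0}) = {0,1,2}
'c' @ 1: {3,4}
'c' @ 2: {5,6}
'b' @ 3: {1,7}  (accept∈set)
after full input: {1,7}  (accept=1 in)

Answer: ACCEPT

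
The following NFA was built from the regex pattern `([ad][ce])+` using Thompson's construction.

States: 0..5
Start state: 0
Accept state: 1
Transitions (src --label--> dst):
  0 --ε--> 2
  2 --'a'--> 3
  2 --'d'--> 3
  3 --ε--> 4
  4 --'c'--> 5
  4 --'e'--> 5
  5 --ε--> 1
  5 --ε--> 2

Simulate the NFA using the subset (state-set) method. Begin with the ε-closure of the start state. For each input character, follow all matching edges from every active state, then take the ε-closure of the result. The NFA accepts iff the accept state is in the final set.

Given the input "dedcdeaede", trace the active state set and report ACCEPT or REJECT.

Answer: ACCEPT

Derivation:
start: ε-closure({0}) = {0,2}
'd' @ 1: {3,4}
'e' @ 2: {1,2,5}  ✓accept
'd' @ 3: {3,4}
'c' @ 4: {1,2,5}  ✓accept
'd' @ 5: {3,4}
'e' @ 6: {1,2,5}  ✓accept
'a' @ 7: {3,4}
'e' @ 8: {1,2,5}  ✓accept
'd' @ 9: {3,4}
'e' @ 10: {1,2,5}  ✓accept
end set {1,2,5} — state 1 in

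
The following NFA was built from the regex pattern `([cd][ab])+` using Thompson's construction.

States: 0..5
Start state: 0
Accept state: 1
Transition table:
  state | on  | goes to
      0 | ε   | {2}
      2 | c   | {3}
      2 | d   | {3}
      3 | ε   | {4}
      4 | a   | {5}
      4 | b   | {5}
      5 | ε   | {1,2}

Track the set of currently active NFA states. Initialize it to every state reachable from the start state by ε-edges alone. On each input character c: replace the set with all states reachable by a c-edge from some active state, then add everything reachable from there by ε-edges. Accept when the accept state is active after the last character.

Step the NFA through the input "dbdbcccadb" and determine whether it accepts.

Answer: REJECT

Trace:
start: ε-closure({0}) = {0,2}
'd' @ 1: {3,4}
'b' @ 2: {1,2,5}  [accepting]
'd' @ 3: {3,4}
'b' @ 4: {1,2,5}  [accepting]
'c' @ 5: {3,4}
'c' @ 6: {}  — no active states
rest 'cadb' ignored (set empty)
final: {}; accept 1 not in set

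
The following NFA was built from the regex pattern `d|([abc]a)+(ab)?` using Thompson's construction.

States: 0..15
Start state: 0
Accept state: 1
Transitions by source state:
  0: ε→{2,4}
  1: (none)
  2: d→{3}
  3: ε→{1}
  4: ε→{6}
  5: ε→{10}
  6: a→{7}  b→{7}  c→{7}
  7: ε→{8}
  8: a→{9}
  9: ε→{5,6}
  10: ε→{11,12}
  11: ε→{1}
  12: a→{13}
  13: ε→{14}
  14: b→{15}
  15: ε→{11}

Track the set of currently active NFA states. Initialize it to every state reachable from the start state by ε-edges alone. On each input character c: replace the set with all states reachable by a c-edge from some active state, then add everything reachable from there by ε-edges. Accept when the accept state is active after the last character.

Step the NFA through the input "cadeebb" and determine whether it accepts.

start: ε-closure({0}) = {0,2,4,6}
'c' @ 1: {7,8}
'a' @ 2: {1,5,6,9,10,11,12}  (accept∈set)
'd' @ 3: {}  — no active states
rest 'eebb' ignored (set empty)
after full input: {}  (accept=1 not in)

Answer: REJECT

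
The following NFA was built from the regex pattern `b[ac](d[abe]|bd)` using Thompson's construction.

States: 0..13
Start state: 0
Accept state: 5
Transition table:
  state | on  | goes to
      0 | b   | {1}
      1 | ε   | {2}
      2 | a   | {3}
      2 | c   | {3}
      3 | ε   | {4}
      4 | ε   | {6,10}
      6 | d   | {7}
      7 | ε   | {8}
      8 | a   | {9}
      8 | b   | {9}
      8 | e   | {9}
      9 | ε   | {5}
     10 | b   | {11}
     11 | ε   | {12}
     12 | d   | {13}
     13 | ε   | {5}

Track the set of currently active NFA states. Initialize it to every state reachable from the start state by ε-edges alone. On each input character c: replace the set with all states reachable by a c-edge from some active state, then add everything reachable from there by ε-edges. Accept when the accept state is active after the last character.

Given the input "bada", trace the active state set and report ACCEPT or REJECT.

Answer: ACCEPT

Trace:
initial (ε-close {0}): {0}
'b' @ 1: {1,2}
'a' @ 2: {3,4,6,10}
'd' @ 3: {7,8}
'a' @ 4: {5,9}  ✓accept
final: {5,9}; accept 5 in set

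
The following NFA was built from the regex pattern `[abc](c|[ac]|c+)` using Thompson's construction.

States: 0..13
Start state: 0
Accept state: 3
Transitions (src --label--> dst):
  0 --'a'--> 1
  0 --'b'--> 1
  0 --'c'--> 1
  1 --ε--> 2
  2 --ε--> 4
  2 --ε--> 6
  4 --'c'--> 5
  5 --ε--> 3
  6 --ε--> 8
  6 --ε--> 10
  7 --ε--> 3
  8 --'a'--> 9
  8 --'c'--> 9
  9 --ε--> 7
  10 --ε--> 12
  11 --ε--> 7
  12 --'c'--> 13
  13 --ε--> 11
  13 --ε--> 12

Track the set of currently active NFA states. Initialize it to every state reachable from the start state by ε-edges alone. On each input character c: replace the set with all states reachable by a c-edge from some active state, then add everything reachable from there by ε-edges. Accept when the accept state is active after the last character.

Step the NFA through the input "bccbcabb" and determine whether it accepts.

Answer: REJECT

Derivation:
initial (ε-close {0}): {0}
'b' @ 1: {1,2,4,6,8,10,12}
'c' @ 2: {3,5,7,9,11,12,13}  (accept∈set)
'c' @ 3: {3,7,11,12,13}  (accept∈set)
'b' @ 4: {}  — dead — no transitions
rest 'cabb' ignored (set empty)
after full input: {}  (accept=3 not in)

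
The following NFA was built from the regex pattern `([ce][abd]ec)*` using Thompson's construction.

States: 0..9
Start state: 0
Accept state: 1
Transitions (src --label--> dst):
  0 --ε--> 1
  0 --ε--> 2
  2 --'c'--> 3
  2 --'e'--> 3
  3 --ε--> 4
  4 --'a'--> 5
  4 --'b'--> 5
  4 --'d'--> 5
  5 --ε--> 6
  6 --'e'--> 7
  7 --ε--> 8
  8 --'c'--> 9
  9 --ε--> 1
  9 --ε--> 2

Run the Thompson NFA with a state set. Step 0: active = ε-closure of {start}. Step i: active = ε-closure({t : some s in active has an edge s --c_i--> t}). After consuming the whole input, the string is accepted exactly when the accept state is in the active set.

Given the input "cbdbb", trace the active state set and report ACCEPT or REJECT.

start: ε-closure({0}) = {0,1,2}
'c' @ 1: {3,4}
'b' @ 2: {5,6}
'd' @ 3: {}  — state set empty
rest 'bb' ignored (set empty)
final: {}; accept 1 not in set

Answer: REJECT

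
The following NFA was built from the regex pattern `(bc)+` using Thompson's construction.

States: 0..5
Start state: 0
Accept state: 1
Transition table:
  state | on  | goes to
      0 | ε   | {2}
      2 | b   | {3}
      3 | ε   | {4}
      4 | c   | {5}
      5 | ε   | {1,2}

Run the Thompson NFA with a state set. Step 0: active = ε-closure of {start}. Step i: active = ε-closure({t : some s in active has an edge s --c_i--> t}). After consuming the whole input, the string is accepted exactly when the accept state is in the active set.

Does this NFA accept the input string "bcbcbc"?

initial (ε-close {0}): {0,2}
'b' @ 1: {3,4}
'c' @ 2: {1,2,5}  [accepting]
'b' @ 3: {3,4}
'c' @ 4: {1,2,5}  [accepting]
'b' @ 5: {3,4}
'c' @ 6: {1,2,5}  [accepting]
final: {1,2,5}; accept 1 in set

Answer: ACCEPT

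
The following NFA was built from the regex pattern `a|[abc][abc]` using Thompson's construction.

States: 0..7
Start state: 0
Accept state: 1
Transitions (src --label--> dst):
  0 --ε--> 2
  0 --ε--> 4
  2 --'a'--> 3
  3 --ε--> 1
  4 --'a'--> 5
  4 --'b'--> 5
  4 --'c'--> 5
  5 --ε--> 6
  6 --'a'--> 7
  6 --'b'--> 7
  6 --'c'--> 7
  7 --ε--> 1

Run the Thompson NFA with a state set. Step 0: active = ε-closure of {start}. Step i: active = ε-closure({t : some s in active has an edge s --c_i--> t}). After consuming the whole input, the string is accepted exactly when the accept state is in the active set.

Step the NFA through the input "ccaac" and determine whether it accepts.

start: ε-closure({0}) = {0,2,4}
'c' @ 1: {5,6}
'c' @ 2: {1,7}  [accepting]
'a' @ 3: {}  — dead — no transitions
rest 'ac' ignored (set empty)
final: {}; accept 1 not in set

Answer: REJECT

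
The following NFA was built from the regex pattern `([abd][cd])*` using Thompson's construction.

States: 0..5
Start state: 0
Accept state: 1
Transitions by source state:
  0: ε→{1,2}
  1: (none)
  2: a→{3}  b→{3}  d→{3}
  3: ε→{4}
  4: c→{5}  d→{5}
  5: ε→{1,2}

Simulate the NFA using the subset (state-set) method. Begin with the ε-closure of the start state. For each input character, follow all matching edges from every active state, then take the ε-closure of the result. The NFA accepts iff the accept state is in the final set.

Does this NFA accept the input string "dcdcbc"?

initial (ε-close {0}): {0,1,2}
'd' @ 1: {3,4}
'c' @ 2: {1,2,5}  (accept∈set)
'd' @ 3: {3,4}
'c' @ 4: {1,2,5}  (accept∈set)
'b' @ 5: {3,4}
'c' @ 6: {1,2,5}  (accept∈set)
final: {1,2,5}; accept 1 in set

Answer: ACCEPT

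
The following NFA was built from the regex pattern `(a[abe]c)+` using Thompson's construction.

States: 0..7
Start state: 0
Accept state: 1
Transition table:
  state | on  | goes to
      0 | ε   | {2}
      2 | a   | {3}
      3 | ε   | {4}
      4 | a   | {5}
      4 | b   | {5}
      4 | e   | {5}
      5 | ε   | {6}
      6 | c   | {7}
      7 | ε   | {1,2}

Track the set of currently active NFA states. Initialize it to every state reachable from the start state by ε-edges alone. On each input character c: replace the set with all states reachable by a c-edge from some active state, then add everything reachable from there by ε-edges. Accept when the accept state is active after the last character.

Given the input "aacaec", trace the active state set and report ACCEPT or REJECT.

S₀ = ε-closure({0}) = {0,2}
'a' @ 1: {3,4}
'a' @ 2: {5,6}
'c' @ 3: {1,2,7}  ✓accept
'a' @ 4: {3,4}
'e' @ 5: {5,6}
'c' @ 6: {1,2,7}  ✓accept
after full input: {1,2,7}  (accept=1 in)

Answer: ACCEPT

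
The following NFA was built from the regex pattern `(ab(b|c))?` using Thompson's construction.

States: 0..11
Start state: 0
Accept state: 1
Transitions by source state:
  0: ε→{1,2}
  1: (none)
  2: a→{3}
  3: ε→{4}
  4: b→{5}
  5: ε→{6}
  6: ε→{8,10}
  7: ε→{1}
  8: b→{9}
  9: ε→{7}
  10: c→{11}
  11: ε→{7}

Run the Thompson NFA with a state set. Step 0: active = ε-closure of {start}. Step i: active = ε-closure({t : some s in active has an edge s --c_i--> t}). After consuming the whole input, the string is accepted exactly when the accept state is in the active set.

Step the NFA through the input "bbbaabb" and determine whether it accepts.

initial (ε-close {0}): {0,1,2}
'b' @ 1: {}  — state set empty
rest 'bbaabb' ignored (set empty)
final: {}; accept 1 not in set

Answer: REJECT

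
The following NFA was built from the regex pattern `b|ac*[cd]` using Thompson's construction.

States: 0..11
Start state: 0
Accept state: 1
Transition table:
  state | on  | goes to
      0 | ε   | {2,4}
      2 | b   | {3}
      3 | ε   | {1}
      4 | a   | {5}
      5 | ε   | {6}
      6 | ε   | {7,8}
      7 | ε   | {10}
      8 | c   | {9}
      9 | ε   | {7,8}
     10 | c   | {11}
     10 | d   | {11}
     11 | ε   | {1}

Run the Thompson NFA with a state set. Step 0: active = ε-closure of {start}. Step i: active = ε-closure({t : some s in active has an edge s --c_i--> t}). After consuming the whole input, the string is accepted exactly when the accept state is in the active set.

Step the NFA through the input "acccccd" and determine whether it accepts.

S₀ = ε-closure({0}) = {0,2,4}
'a' @ 1: {5,6,7,8,10}
'c' @ 2: {1,7,8,9,10,11}  (accept∈set)
'c' @ 3: {1,7,8,9,10,11}  (accept∈set)
'c' @ 4: {1,7,8,9,10,11}  (accept∈set)
'c' @ 5: {1,7,8,9,10,11}  (accept∈set)
'c' @ 6: {1,7,8,9,10,11}  (accept∈set)
'd' @ 7: {1,11}  (accept∈set)
after full input: {1,11}  (accept=1 in)

Answer: ACCEPT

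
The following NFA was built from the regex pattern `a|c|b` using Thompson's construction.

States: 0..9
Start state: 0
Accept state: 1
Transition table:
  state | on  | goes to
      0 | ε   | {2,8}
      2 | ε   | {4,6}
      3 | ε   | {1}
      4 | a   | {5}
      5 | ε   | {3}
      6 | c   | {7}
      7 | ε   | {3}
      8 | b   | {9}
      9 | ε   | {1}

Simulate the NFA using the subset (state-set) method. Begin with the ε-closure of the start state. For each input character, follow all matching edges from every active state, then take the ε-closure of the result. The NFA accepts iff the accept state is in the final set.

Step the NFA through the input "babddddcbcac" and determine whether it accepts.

Answer: REJECT

Steps:
initial (ε-close {0}): {0,2,4,6,8}
'b' @ 1: {1,9}  [accepting]
'a' @ 2: {}  — no active states
rest 'bddddcbcac' ignored (set empty)
end set {} — state 1 not in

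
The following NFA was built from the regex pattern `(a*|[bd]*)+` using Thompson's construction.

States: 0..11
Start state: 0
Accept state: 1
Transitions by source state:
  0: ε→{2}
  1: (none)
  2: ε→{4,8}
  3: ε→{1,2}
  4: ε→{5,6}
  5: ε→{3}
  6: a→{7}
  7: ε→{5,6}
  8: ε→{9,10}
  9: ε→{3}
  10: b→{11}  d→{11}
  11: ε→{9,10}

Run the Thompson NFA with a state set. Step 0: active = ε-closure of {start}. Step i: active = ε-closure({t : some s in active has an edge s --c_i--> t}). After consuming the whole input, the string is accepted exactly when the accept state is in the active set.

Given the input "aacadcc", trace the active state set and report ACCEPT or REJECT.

start: ε-closure({0}) = {0,1,2,3,4,5,6,8,9,10}
'a' @ 1: {1,2,3,4,5,6,7,8,9,10}  ✓accept
'a' @ 2: {1,2,3,4,5,6,7,8,9,10}  ✓accept
'c' @ 3: {}  — dead — no transitions
rest 'adcc' ignored (set empty)
final: {}; accept 1 not in set

Answer: REJECT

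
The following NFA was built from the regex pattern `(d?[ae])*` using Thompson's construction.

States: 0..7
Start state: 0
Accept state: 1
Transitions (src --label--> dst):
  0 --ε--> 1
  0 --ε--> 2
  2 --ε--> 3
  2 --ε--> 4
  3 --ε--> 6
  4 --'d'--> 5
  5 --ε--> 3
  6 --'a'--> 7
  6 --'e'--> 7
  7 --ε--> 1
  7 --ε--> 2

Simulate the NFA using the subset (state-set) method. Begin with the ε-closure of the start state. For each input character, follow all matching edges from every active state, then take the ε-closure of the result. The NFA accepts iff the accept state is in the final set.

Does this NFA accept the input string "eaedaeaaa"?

Answer: ACCEPT

Steps:
start: ε-closure({0}) = {0,1,2,3,4,6}
'e' @ 1: {1,2,3,4,6,7}  ✓accept
'a' @ 2: {1,2,3,4,6,7}  ✓accept
'e' @ 3: {1,2,3,4,6,7}  ✓accept
'd' @ 4: {3,5,6}
'a' @ 5: {1,2,3,4,6,7}  ✓accept
'e' @ 6: {1,2,3,4,6,7}  ✓accept
'a' @ 7: {1,2,3,4,6,7}  ✓accept
'a' @ 8: {1,2,3,4,6,7}  ✓accept
'a' @ 9: {1,2,3,4,6,7}  ✓accept
final: {1,2,3,4,6,7}; accept 1 in set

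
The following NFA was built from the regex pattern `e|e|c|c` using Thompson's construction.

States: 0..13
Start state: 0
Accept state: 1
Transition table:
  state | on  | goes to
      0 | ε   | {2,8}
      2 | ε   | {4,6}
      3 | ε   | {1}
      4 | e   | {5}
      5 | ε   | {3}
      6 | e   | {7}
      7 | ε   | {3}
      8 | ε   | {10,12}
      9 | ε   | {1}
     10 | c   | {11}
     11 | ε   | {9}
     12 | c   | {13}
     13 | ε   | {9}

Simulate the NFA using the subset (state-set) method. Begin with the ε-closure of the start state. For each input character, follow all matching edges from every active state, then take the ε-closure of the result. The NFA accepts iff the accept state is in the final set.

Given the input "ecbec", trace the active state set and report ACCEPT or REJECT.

Answer: REJECT

Trace:
initial (ε-close {0}): {0,2,4,6,8,10,12}
'e' @ 1: {1,3,5,7}  [accepting]
'c' @ 2: {}  — dead — no transitions
rest 'bec' ignored (set empty)
end set {} — state 1 not in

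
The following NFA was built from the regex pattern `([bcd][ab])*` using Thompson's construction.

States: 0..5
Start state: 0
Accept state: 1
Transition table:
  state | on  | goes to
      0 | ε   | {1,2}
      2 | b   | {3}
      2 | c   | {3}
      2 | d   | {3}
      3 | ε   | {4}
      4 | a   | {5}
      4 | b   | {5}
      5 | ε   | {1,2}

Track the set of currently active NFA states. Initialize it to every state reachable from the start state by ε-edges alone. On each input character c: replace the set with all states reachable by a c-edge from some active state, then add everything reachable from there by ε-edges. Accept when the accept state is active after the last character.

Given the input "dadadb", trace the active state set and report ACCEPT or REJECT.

start: ε-closure({0}) = {0,1,2}
'd' @ 1: {3,4}
'a' @ 2: {1,2,5}  ✓accept
'd' @ 3: {3,4}
'a' @ 4: {1,2,5}  ✓accept
'd' @ 5: {3,4}
'b' @ 6: {1,2,5}  ✓accept
after full input: {1,2,5}  (accept=1 in)

Answer: ACCEPT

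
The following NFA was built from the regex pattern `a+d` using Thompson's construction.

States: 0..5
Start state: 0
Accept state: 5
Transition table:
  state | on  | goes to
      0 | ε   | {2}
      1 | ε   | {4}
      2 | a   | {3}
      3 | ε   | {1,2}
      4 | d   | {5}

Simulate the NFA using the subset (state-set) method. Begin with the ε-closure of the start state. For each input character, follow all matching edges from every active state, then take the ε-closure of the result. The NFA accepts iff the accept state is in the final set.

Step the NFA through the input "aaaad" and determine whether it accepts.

start: ε-closure({0}) = {0,2}
'a' @ 1: {1,2,3,4}
'a' @ 2: {1,2,3,4}
'a' @ 3: {1,2,3,4}
'a' @ 4: {1,2,3,4}
'd' @ 5: {5}  [accepting]
final: {5}; accept 5 in set

Answer: ACCEPT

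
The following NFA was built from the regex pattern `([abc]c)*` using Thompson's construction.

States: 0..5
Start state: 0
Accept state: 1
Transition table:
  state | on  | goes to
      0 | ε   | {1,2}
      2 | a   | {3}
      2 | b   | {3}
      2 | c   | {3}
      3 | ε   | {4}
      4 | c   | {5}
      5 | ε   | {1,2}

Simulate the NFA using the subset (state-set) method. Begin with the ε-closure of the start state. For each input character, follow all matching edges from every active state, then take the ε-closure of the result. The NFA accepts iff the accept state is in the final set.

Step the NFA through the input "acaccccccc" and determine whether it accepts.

initial (ε-close {0}): {0,1,2}
'a' @ 1: {3,4}
'c' @ 2: {1,2,5}  (accept∈set)
'a' @ 3: {3,4}
'c' @ 4: {1,2,5}  (accept∈set)
'c' @ 5: {3,4}
'c' @ 6: {1,2,5}  (accept∈set)
'c' @ 7: {3,4}
'c' @ 8: {1,2,5}  (accept∈set)
'c' @ 9: {3,4}
'c' @ 10: {1,2,5}  (accept∈set)
end set {1,2,5} — state 1 in

Answer: ACCEPT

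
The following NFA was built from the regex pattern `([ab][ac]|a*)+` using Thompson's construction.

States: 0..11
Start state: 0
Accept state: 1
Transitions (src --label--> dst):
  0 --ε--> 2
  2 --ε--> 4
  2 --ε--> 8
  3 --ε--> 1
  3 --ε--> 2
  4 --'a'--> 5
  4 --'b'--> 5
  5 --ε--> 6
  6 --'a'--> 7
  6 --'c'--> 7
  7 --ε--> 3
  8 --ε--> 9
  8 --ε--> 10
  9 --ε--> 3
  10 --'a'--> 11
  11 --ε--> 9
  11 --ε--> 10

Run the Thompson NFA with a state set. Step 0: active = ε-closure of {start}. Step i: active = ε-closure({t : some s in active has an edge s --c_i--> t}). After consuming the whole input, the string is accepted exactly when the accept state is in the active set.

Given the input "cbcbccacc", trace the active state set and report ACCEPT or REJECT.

start: ε-closure({0}) = {0,1,2,3,4,8,9,10}
'c' @ 1: {}  — no active states
rest 'bcbccacc' ignored (set empty)
final: {}; accept 1 not in set

Answer: REJECT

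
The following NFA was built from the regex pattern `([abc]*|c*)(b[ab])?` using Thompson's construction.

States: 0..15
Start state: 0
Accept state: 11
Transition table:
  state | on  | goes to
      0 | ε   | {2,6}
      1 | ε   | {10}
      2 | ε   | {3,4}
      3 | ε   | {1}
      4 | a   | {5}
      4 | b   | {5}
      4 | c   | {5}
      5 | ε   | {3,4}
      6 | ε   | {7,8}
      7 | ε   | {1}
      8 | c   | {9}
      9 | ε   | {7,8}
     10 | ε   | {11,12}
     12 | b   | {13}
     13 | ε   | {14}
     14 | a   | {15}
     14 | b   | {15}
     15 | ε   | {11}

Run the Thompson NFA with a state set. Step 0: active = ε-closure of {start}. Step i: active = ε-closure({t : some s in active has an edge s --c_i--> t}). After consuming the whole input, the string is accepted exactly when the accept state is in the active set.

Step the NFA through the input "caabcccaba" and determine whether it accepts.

start: ε-closure({0}) = {0,1,2,3,4,6,7,8,10,11,12}
'c' @ 1: {1,3,4,5,7,8,9,10,11,12}  (accept∈set)
'a' @ 2: {1,3,4,5,10,11,12}  (accept∈set)
'a' @ 3: {1,3,4,5,10,11,12}  (accept∈set)
'b' @ 4: {1,3,4,5,10,11,12,13,14}  (accept∈set)
'c' @ 5: {1,3,4,5,10,11,12}  (accept∈set)
'c' @ 6: {1,3,4,5,10,11,12}  (accept∈set)
'c' @ 7: {1,3,4,5,10,11,12}  (accept∈set)
'a' @ 8: {1,3,4,5,10,11,12}  (accept∈set)
'b' @ 9: {1,3,4,5,10,11,12,13,14}  (accept∈set)
'a' @ 10: {1,3,4,5,10,11,12,15}  (accept∈set)
after full input: {1,3,4,5,10,11,12,15}  (accept=11 in)

Answer: ACCEPT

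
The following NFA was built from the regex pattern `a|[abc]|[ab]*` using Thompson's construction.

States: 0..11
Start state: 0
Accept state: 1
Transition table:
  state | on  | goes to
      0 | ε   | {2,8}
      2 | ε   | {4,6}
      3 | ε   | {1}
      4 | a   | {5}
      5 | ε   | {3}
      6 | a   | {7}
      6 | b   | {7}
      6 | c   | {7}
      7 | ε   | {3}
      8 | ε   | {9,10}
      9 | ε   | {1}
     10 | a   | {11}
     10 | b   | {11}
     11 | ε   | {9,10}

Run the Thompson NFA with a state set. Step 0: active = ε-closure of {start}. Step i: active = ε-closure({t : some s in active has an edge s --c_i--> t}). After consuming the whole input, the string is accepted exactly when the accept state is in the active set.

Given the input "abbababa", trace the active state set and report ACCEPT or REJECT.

Answer: ACCEPT

Trace:
initial (ε-close {0}): {0,1,2,4,6,8,9,10}
'a' @ 1: {1,3,5,7,9,10,11}  [accepting]
'b' @ 2: {1,9,10,11}  [accepting]
'b' @ 3: {1,9,10,11}  [accepting]
'a' @ 4: {1,9,10,11}  [accepting]
'b' @ 5: {1,9,10,11}  [accepting]
'a' @ 6: {1,9,10,11}  [accepting]
'b' @ 7: {1,9,10,11}  [accepting]
'a' @ 8: {1,9,10,11}  [accepting]
after full input: {1,9,10,11}  (accept=1 in)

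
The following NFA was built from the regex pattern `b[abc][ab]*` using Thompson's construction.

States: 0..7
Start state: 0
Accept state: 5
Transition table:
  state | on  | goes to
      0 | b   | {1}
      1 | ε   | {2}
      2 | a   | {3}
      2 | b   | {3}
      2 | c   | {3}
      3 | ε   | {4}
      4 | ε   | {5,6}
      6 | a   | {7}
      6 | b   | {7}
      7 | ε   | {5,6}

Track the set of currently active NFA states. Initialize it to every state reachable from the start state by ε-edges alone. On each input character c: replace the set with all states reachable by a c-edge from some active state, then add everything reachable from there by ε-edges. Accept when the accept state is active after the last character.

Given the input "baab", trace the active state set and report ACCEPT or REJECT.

S₀ = ε-closure({0}) = {0}
'b' @ 1: {1,2}
'a' @ 2: {3,4,5,6}  (accept∈set)
'a' @ 3: {5,6,7}  (accept∈set)
'b' @ 4: {5,6,7}  (accept∈set)
after full input: {5,6,7}  (accept=5 in)

Answer: ACCEPT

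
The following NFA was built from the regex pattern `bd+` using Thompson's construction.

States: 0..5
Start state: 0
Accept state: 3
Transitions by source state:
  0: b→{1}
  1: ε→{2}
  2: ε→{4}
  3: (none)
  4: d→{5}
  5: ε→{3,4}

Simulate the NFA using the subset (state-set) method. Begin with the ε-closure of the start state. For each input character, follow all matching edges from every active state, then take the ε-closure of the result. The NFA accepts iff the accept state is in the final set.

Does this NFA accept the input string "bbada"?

start: ε-closure({0}) = {0}
'b' @ 1: {1,2,4}
'b' @ 2: {}  — dead — no transitions
rest 'ada' ignored (set empty)
end set {} — state 3 not in

Answer: REJECT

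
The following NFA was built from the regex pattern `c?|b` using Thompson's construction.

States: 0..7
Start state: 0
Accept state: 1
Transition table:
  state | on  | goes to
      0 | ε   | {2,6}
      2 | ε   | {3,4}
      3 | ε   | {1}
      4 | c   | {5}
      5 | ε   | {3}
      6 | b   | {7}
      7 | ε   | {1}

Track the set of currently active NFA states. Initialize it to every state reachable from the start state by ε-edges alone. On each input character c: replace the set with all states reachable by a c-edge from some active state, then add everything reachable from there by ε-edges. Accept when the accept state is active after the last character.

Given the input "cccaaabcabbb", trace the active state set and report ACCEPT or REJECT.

S₀ = ε-closure({0}) = {0,1,2,3,4,6}
'c' @ 1: {1,3,5}  (accept∈set)
'c' @ 2: {}  — dead — no transitions
rest 'caaabcabbb' ignored (set empty)
final: {}; accept 1 not in set

Answer: REJECT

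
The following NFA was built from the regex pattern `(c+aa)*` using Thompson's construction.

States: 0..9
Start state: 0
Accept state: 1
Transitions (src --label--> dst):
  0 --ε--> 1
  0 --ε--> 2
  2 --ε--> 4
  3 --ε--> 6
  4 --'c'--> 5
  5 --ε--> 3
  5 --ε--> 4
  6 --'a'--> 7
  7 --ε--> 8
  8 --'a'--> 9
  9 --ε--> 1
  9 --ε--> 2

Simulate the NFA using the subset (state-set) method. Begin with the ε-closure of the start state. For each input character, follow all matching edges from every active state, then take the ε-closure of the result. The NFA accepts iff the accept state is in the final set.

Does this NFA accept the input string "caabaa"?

Answer: REJECT

Trace:
S₀ = ε-closure({0}) = {0,1,2,4}
'c' @ 1: {3,4,5,6}
'a' @ 2: {7,8}
'a' @ 3: {1,2,4,9}  [accepting]
'b' @ 4: {}  — state set empty
rest 'aa' ignored (set empty)
end set {} — state 1 not in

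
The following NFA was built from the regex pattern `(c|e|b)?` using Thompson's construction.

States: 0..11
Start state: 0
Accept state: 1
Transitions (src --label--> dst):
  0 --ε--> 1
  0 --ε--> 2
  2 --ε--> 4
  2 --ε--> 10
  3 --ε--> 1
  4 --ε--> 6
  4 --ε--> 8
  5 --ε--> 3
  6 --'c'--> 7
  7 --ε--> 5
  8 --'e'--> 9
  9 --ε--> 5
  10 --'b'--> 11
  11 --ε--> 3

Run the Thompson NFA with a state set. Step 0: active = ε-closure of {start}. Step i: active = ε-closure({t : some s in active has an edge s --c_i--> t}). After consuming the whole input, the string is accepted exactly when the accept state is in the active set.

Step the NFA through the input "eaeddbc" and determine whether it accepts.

initial (ε-close {0}): {0,1,2,4,6,8,10}
'e' @ 1: {1,3,5,9}  ✓accept
'a' @ 2: {}  — state set empty
rest 'eddbc' ignored (set empty)
end set {} — state 1 not in

Answer: REJECT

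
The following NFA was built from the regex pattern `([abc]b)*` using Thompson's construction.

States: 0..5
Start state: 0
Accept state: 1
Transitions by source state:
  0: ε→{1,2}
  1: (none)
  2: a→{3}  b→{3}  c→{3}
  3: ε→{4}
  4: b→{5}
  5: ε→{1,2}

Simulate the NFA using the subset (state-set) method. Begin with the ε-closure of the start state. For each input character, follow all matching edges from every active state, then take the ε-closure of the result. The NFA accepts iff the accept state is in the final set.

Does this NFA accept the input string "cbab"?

start: ε-closure({0}) = {0,1,2}
'c' @ 1: {3,4}
'b' @ 2: {1,2,5}  ✓accept
'a' @ 3: {3,4}
'b' @ 4: {1,2,5}  ✓accept
end set {1,2,5} — state 1 in

Answer: ACCEPT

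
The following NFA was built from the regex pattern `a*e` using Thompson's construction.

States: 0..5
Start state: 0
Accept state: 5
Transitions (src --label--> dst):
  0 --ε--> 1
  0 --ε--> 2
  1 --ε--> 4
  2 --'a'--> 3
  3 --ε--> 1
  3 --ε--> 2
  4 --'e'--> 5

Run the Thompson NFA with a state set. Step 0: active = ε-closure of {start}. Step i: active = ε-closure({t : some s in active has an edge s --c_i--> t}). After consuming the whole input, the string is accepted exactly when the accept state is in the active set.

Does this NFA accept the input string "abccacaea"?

Answer: REJECT

Derivation:
start: ε-closure({0}) = {0,1,2,4}
'a' @ 1: {1,2,3,4}
'b' @ 2: {}  — no active states
rest 'ccacaea' ignored (set empty)
end set {} — state 5 not in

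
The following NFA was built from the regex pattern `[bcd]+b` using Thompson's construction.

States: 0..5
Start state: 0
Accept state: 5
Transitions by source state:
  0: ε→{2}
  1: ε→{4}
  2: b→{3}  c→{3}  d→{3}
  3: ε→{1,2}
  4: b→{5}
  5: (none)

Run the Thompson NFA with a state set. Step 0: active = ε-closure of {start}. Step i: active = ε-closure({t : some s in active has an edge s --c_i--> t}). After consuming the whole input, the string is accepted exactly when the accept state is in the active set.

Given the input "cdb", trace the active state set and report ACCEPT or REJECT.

start: ε-closure({0}) = {0,2}
'c' @ 1: {1,2,3,4}
'd' @ 2: {1,2,3,4}
'b' @ 3: {1,2,3,4,5}  [accepting]
after full input: {1,2,3,4,5}  (accept=5 in)

Answer: ACCEPT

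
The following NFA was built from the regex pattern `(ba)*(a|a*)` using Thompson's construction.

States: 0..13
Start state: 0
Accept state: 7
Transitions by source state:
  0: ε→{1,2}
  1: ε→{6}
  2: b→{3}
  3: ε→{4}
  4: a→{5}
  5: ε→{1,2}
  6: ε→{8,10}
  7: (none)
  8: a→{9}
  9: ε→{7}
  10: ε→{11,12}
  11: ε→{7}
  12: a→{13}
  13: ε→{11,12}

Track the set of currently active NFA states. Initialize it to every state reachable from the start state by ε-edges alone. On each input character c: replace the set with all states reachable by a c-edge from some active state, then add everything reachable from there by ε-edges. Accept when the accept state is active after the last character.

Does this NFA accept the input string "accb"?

initial (ε-close {0}): {0,1,2,6,7,8,10,11,12}
'a' @ 1: {7,9,11,12,13}  [accepting]
'c' @ 2: {}  — no active states
rest 'cb' ignored (set empty)
final: {}; accept 7 not in set

Answer: REJECT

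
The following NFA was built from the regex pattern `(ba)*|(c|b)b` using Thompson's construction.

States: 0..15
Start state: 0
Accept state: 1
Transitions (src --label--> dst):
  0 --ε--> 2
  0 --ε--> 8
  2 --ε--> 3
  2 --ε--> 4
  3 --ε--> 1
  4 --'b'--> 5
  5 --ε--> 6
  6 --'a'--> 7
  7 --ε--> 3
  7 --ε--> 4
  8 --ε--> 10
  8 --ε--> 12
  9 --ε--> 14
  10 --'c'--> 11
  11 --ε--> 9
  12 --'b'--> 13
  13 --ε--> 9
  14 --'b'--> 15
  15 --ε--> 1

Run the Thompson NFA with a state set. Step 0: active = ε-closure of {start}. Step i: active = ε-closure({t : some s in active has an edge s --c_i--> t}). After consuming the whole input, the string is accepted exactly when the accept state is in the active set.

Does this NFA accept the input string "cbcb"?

Answer: REJECT

Trace:
S₀ = ε-closure({0}) = {0,1,2,3,4,8,10,12}
'c' @ 1: {9,11,14}
'b' @ 2: {1,15}  (accept∈set)
'c' @ 3: {}  — no active states
rest 'b' ignored (set empty)
after full input: {}  (accept=1 not in)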